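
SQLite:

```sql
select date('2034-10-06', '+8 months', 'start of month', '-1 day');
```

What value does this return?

Adding +8 months to 2034-10-06 gives 2035-06-06.
`start of month` rewinds 2035-06-06 to 2035-06-01.
Going back 1 day from 2035-06-01 reaches 2035-05-31 (last day of May, 31 days).

2035-05-31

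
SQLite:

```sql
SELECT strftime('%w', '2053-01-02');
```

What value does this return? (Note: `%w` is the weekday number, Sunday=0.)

4

2053-01-02 is a Thursday; with Sunday=0 that is 4.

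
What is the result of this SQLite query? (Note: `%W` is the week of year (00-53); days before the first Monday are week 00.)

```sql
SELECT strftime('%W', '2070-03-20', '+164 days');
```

First apply '+164 days': 2070-03-20 → 2070-08-31.
2070-08-31 is a Sunday. SQLite's %W counts Mondays since the year started; the result is 34.

34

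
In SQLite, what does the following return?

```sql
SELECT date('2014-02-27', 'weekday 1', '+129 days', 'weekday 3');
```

`weekday 1` advances to the next Monday; 2014-02-27 is a Thursday, so it moves forward to 2014-03-03.
Applying '+129 days' to 2014-03-03: counting 129 days forward gives 2014-07-10.
`weekday 3` advances to the next Wednesday; 2014-07-10 is a Thursday, so it moves forward to 2014-07-16.

2014-07-16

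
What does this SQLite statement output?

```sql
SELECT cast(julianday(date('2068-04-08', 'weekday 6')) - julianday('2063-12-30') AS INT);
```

1567

`weekday 6` advances to the next Saturday; 2068-04-08 is a Sunday, so it moves forward to 2068-04-14.
1 day remains in December 2063 after the 30th (31 − 30).
Full months from January 2064 through March 2068 contribute their day counts.
Then 14 days into April 2068.
Total: 1 + 31 + 29 + 31 + 30 + 31 + 30 + 31 + 31 + 30 + 31 + 30 + 31 + 31 + 28 + 31 + 30 + 31 + 30 + 31 + 31 + 30 + 31 + 30 + 31 + 31 + 28 + 31 + 30 + 31 + 30 + 31 + 31 + 30 + 31 + 30 + 31 + 31 + 28 + 31 + 30 + 31 + 30 + 31 + 31 + 30 + 31 + 30 + 31 + 31 + 29 + 31 + 14 = 1567.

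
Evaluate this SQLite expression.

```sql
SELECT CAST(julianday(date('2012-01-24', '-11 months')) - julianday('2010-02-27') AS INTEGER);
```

Adding -11 months to 2012-01-24 gives 2011-02-24.
1 day remains in February 2010 after the 27th (28 − 27).
Full months from March 2010 through January 2011 contribute their day counts.
Then 24 days into February 2011.
Total: 1 + 31 + 30 + 31 + 30 + 31 + 31 + 30 + 31 + 30 + 31 + 31 + 24 = 362.

362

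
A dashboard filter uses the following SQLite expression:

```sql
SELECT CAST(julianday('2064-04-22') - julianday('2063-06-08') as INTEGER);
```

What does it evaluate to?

319

22 days remain in June 2063 after the 8th (30 − 8).
Full months from July 2063 through March 2064 contribute their day counts.
Then 22 days into April 2064.
Total: 22 + 31 + 31 + 30 + 31 + 30 + 31 + 31 + 29 + 31 + 22 = 319.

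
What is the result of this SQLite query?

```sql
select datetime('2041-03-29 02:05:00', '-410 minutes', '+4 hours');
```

410 minutes = 6h 50m; -410 minutes from 2041-03-29 02:05:00 is 2041-03-28 19:15:00 (crosses midnight).
+4 hours from 2041-03-28 19:15:00 is 2041-03-28 23:15:00.

2041-03-28 23:15:00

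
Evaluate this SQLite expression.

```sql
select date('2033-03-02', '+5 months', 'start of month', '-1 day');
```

2033-07-31

Adding +5 months to 2033-03-02 gives 2033-08-02.
`start of month` rewinds 2033-08-02 to 2033-08-01.
Going back 1 day from 2033-08-01 reaches 2033-07-31 (last day of July, 31 days).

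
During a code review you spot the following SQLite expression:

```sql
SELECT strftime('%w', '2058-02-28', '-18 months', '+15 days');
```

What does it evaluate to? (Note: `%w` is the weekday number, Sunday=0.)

First apply '-18 months', '+15 days': 2058-02-28 → 2056-09-12.
2056-09-12 is a Tuesday; with Sunday=0 that is 2.

2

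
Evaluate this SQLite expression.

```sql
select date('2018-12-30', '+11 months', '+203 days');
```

Adding +11 months to 2018-12-30 gives 2019-11-30.
Applying '+203 days' to 2019-11-30: counting 203 days forward gives 2020-06-20.

2020-06-20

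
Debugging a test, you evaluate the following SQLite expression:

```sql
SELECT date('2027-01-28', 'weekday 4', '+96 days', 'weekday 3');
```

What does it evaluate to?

2027-05-05

`weekday 4` advances to the next Thursday; 2027-01-28 is already a Thursday, so it stays at 2027-01-28.
Applying '+96 days' to 2027-01-28: counting 96 days forward gives 2027-05-04.
`weekday 3` advances to the next Wednesday; 2027-05-04 is a Tuesday, so it moves forward to 2027-05-05.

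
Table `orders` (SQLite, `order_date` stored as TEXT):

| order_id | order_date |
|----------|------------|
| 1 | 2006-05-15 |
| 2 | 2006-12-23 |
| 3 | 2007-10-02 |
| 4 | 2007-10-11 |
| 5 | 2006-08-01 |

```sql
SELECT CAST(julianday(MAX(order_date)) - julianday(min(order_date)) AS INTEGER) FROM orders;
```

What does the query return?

MIN = 2006-05-15, MAX = 2007-10-11.
16 days remain in May 2006 after the 15th (31 − 15).
Full months from June 2006 through September 2007 contribute their day counts.
Then 11 days into October 2007.
Total: 16 + 30 + 31 + 31 + 30 + 31 + 30 + 31 + 31 + 28 + 31 + 30 + 31 + 30 + 31 + 31 + 30 + 11 = 514.

514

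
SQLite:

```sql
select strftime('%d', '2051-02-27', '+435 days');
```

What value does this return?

First apply '+435 days': 2051-02-27 → 2052-05-07.
`%d` extracts the 2-digit day of month: 07.

07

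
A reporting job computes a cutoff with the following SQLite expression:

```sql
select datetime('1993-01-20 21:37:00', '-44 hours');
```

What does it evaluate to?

-44 hours from 1993-01-20 21:37:00 is 1993-01-19 01:37:00 (crosses midnight).

1993-01-19 01:37:00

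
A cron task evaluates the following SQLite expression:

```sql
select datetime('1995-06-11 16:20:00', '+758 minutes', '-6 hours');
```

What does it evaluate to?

1995-06-11 22:58:00

758 minutes = 12h 38m; +758 minutes from 1995-06-11 16:20:00 is 1995-06-12 04:58:00 (crosses midnight).
-6 hours from 1995-06-12 04:58:00 is 1995-06-11 22:58:00 (crosses midnight).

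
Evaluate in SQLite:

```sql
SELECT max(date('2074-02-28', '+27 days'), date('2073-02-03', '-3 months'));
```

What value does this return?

2074-03-27

date('2074-02-28', '+27 days') → 2074-03-27.
date('2073-02-03', '-3 months') → 2072-11-03.
Later of the two is 2074-03-27.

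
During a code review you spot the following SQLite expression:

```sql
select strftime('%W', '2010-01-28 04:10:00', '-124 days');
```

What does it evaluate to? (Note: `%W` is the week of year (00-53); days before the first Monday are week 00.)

First apply '-124 days': 2010-01-28 04:10:00 → 2009-09-26 04:10:00.
2009-09-26 is a Saturday. SQLite's %W counts Mondays since the year started; the result is 38.

38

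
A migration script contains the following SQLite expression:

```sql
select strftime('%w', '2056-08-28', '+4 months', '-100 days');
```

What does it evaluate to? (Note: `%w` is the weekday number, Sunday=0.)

2

First apply '+4 months', '-100 days': 2056-08-28 → 2056-09-19.
2056-09-19 is a Tuesday; with Sunday=0 that is 2.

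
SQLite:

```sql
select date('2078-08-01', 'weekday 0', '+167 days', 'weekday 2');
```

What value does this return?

`weekday 0` advances to the next Sunday; 2078-08-01 is a Monday, so it moves forward to 2078-08-07.
Applying '+167 days' to 2078-08-07: counting 167 days forward gives 2079-01-21.
`weekday 2` advances to the next Tuesday; 2079-01-21 is a Saturday, so it moves forward to 2079-01-24.

2079-01-24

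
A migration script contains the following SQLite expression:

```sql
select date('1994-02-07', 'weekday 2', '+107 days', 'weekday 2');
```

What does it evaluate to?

`weekday 2` advances to the next Tuesday; 1994-02-07 is a Monday, so it moves forward to 1994-02-08.
Applying '+107 days' to 1994-02-08: counting 107 days forward gives 1994-05-26.
`weekday 2` advances to the next Tuesday; 1994-05-26 is a Thursday, so it moves forward to 1994-05-31.

1994-05-31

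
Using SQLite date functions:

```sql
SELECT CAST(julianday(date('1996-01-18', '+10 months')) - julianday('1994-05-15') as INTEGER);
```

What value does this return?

Adding +10 months to 1996-01-18 gives 1996-11-18.
16 days remain in May 1994 after the 15th (31 − 15).
Full months from June 1994 through October 1996 contribute their day counts.
Then 18 days into November 1996.
Total: 16 + 30 + 31 + 31 + 30 + 31 + 30 + 31 + 31 + 28 + 31 + 30 + 31 + 30 + 31 + 31 + 30 + 31 + 30 + 31 + 31 + 29 + 31 + 30 + 31 + 30 + 31 + 31 + 30 + 31 + 18 = 918.

918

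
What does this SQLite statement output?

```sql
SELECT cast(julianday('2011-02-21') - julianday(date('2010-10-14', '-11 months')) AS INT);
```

Adding -11 months to 2010-10-14 gives 2009-11-14.
16 days remain in November 2009 after the 14th (30 − 14).
Full months from December 2009 through January 2011 contribute their day counts.
Then 21 days into February 2011.
Total: 16 + 31 + 31 + 28 + 31 + 30 + 31 + 30 + 31 + 31 + 30 + 31 + 30 + 31 + 31 + 21 = 464.

464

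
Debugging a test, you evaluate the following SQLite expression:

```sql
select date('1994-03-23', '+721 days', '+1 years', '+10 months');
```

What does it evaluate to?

Applying '+721 days' to 1994-03-23: counting 721 days forward gives 1996-03-13.
Adding +1 year to 1996-03-13 gives 1997-03-13.
Adding +10 months to 1997-03-13 gives 1998-01-13.

1998-01-13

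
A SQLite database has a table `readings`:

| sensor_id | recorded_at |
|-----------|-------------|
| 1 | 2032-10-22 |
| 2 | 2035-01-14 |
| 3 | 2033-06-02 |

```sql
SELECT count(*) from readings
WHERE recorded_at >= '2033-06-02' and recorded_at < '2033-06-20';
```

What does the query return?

1

Rows in [2033-06-02, 2033-06-20): 2033-06-02 → 1 row.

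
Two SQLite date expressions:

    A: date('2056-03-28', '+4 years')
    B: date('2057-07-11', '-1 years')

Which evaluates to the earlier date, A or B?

A = 2060-03-28.
B = 2056-07-11.
B is earlier.

B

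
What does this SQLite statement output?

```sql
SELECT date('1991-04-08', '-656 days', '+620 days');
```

Applying '-656 days' to 1991-04-08: counting 656 days back gives 1989-06-21.
Applying '+620 days' to 1989-06-21: counting 620 days forward gives 1991-03-03.

1991-03-03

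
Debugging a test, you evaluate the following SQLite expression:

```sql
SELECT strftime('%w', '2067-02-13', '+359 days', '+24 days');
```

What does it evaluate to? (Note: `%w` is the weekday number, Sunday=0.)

5

First apply '+359 days', '+24 days': 2067-02-13 → 2068-03-02.
2068-03-02 is a Friday; with Sunday=0 that is 5.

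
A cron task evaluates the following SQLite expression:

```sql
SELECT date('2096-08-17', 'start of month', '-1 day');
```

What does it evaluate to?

`start of month` rewinds 2096-08-17 to 2096-08-01.
Going back 1 day from 2096-08-01 reaches 2096-07-31 (last day of July, 31 days).

2096-07-31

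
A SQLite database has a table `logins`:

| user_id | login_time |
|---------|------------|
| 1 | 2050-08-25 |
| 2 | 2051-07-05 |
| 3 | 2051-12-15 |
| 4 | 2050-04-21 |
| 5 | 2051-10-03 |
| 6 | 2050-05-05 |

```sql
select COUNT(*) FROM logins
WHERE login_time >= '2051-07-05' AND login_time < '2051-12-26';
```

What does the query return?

3

Rows in [2051-07-05, 2051-12-26): 2051-07-05, 2051-12-15, 2051-10-03 → 3 rows.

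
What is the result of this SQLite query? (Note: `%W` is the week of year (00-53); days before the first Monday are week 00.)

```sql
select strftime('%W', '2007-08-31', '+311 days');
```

27

First apply '+311 days': 2007-08-31 → 2008-07-07.
2008-07-07 is a Monday. SQLite's %W counts Mondays since the year started; the result is 27.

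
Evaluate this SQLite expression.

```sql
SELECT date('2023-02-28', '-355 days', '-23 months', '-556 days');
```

Applying '-355 days' to 2023-02-28: counting 355 days back gives 2022-03-10.
Adding -23 months to 2022-03-10 gives 2020-04-10.
Applying '-556 days' to 2020-04-10: counting 556 days back gives 2018-10-02.

2018-10-02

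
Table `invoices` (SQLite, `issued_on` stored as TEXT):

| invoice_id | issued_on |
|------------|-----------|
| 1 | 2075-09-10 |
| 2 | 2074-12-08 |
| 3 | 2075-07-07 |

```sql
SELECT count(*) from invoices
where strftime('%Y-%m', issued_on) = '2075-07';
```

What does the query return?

Rows with year-month 2075-07: 2075-07-07 → 1.

1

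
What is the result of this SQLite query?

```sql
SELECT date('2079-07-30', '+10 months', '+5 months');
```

2080-10-30

Adding +10 months to 2079-07-30 gives 2080-05-30.
Adding +5 months to 2080-05-30 gives 2080-10-30.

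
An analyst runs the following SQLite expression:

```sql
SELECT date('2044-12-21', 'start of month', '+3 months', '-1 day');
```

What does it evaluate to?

2045-02-28

`start of month` rewinds 2044-12-21 to 2044-12-01.
Adding +3 months to 2044-12-01 gives 2045-03-01.
Going back 1 day from 2045-03-01 reaches 2045-02-28 (last day of February, 28 days).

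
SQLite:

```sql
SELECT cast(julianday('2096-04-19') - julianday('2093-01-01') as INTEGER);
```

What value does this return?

1204

30 days remain in January 2093 after the 1st (31 − 1).
Full months from February 2093 through March 2096 contribute their day counts.
Then 19 days into April 2096.
Total: 30 + 28 + 31 + 30 + 31 + 30 + 31 + 31 + 30 + 31 + 30 + 31 + 31 + 28 + 31 + 30 + 31 + 30 + 31 + 31 + 30 + 31 + 30 + 31 + 31 + 28 + 31 + 30 + 31 + 30 + 31 + 31 + 30 + 31 + 30 + 31 + 31 + 29 + 31 + 19 = 1204.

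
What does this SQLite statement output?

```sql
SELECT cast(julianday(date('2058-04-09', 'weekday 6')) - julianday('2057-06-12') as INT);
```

`weekday 6` advances to the next Saturday; 2058-04-09 is a Tuesday, so it moves forward to 2058-04-13.
18 days remain in June 2057 after the 12th (30 − 12).
Full months from July 2057 through March 2058 contribute their day counts.
Then 13 days into April 2058.
Total: 18 + 31 + 31 + 30 + 31 + 30 + 31 + 31 + 28 + 31 + 13 = 305.

305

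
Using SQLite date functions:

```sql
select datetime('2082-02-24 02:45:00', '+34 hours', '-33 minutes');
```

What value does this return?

+34 hours from 2082-02-24 02:45:00 is 2082-02-25 12:45:00 (crosses midnight).
-33 minutes from 2082-02-25 12:45:00 is 2082-02-25 12:12:00.

2082-02-25 12:12:00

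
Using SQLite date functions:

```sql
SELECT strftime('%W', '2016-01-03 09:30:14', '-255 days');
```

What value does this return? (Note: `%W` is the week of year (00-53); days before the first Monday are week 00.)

First apply '-255 days': 2016-01-03 09:30:14 → 2015-04-23 09:30:14.
2015-04-23 is a Thursday. SQLite's %W counts Mondays since the year started; the result is 16.

16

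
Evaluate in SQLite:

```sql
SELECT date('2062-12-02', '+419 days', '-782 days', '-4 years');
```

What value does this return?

2057-12-04

Applying '+419 days' to 2062-12-02: counting 419 days forward gives 2064-01-25.
Applying '-782 days' to 2064-01-25: counting 782 days back gives 2061-12-04.
Adding -4 years to 2061-12-04 gives 2057-12-04.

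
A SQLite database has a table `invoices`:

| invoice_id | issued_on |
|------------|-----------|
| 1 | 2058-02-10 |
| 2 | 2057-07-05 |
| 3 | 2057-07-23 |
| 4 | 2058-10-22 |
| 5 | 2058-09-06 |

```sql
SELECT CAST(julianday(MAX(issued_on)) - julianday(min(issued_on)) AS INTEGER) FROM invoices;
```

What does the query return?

474

MIN = 2057-07-05, MAX = 2058-10-22.
26 days remain in July 2057 after the 5th (31 − 5).
Full months from August 2057 through September 2058 contribute their day counts.
Then 22 days into October 2058.
Total: 26 + 31 + 30 + 31 + 30 + 31 + 31 + 28 + 31 + 30 + 31 + 30 + 31 + 31 + 30 + 22 = 474.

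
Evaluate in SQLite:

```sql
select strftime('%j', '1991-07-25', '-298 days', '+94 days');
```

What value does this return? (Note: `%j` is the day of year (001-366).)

First apply '-298 days', '+94 days': 1991-07-25 → 1991-01-02.
Day-of-year for 1991-01-02: days since 1991-01-01 inclusive = 2, zero-padded to 002.

002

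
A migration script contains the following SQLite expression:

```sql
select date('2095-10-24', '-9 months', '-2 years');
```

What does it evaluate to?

Adding -9 months to 2095-10-24 gives 2095-01-24.
Adding -2 years to 2095-01-24 gives 2093-01-24.

2093-01-24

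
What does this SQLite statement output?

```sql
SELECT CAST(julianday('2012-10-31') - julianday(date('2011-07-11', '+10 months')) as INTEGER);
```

Adding +10 months to 2011-07-11 gives 2012-05-11.
20 days remain in May 2012 after the 11th (31 − 11).
June 2012: 30 days.
July 2012: 31 days.
August 2012: 31 days.
September 2012: 30 days.
Then 31 days into October 2012.
Total: 20 + 30 + 31 + 31 + 30 + 31 = 173.

173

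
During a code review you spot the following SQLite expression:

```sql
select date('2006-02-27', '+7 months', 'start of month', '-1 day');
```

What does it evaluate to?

Adding +7 months to 2006-02-27 gives 2006-09-27.
`start of month` rewinds 2006-09-27 to 2006-09-01.
Going back 1 day from 2006-09-01 reaches 2006-08-31 (last day of August, 31 days).

2006-08-31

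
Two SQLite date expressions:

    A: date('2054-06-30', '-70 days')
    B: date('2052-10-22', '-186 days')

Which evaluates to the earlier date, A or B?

B

A = 2054-04-21.
B = 2052-04-19.
B is earlier.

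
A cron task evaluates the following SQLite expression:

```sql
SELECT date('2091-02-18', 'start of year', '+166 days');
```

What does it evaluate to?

`start of year` rewinds 2091-02-18 to 2091-01-01.
Applying '+166 days' to 2091-01-01: counting 166 days forward gives 2091-06-16.

2091-06-16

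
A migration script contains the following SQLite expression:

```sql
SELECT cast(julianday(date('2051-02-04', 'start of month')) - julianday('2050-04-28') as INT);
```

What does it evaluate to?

`start of month` rewinds 2051-02-04 to 2051-02-01.
2 days remain in April 2050 after the 28th (30 − 28).
Full months from May 2050 through January 2051 contribute their day counts.
Then 1 day into February 2051.
Total: 2 + 31 + 30 + 31 + 31 + 30 + 31 + 30 + 31 + 31 + 1 = 279.

279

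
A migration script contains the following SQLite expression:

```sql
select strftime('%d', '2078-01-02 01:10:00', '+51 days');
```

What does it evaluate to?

First apply '+51 days': 2078-01-02 01:10:00 → 2078-02-22 01:10:00.
`%d` extracts the 2-digit day of month: 22.

22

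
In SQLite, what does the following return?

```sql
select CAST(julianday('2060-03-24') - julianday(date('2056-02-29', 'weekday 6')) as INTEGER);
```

`weekday 6` advances to the next Saturday; 2056-02-29 is a Tuesday, so it moves forward to 2056-03-04.
27 days remain in March 2056 after the 4th (31 − 4).
Full months from April 2056 through February 2060 contribute their day counts.
Then 24 days into March 2060.
Total: 27 + 30 + 31 + 30 + 31 + 31 + 30 + 31 + 30 + 31 + 31 + 28 + 31 + 30 + 31 + 30 + 31 + 31 + 30 + 31 + 30 + 31 + 31 + 28 + 31 + 30 + 31 + 30 + 31 + 31 + 30 + 31 + 30 + 31 + 31 + 28 + 31 + 30 + 31 + 30 + 31 + 31 + 30 + 31 + 30 + 31 + 31 + 29 + 24 = 1481.

1481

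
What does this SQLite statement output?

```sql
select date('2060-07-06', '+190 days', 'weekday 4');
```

2061-01-13

Applying '+190 days' to 2060-07-06: counting 190 days forward gives 2061-01-12.
`weekday 4` advances to the next Thursday; 2061-01-12 is a Wednesday, so it moves forward to 2061-01-13.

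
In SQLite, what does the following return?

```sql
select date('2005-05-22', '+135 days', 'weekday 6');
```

2005-10-08

Applying '+135 days' to 2005-05-22: counting 135 days forward gives 2005-10-04.
`weekday 6` advances to the next Saturday; 2005-10-04 is a Tuesday, so it moves forward to 2005-10-08.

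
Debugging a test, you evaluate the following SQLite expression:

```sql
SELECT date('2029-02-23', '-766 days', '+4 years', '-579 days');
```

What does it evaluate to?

2029-06-19

Applying '-766 days' to 2029-02-23: counting 766 days back gives 2027-01-19.
Adding +4 years to 2027-01-19 gives 2031-01-19.
Applying '-579 days' to 2031-01-19: counting 579 days back gives 2029-06-19.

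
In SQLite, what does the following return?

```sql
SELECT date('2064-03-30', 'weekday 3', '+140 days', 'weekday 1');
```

2064-08-25

`weekday 3` advances to the next Wednesday; 2064-03-30 is a Sunday, so it moves forward to 2064-04-02.
Applying '+140 days' to 2064-04-02: counting 140 days forward gives 2064-08-20.
`weekday 1` advances to the next Monday; 2064-08-20 is a Wednesday, so it moves forward to 2064-08-25.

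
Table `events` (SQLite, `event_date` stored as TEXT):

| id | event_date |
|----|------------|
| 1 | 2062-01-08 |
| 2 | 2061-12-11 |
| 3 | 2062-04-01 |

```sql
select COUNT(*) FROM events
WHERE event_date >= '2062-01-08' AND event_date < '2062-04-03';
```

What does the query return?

2

Rows in [2062-01-08, 2062-04-03): 2062-01-08, 2062-04-01 → 2 rows.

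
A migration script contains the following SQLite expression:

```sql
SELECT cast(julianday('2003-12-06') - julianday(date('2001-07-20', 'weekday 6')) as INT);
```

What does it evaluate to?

`weekday 6` advances to the next Saturday; 2001-07-20 is a Friday, so it moves forward to 2001-07-21.
10 days remain in July 2001 after the 21st (31 − 21).
Full months from August 2001 through November 2003 contribute their day counts.
Then 6 days into December 2003.
Total: 10 + 31 + 30 + 31 + 30 + 31 + 31 + 28 + 31 + 30 + 31 + 30 + 31 + 31 + 30 + 31 + 30 + 31 + 31 + 28 + 31 + 30 + 31 + 30 + 31 + 31 + 30 + 31 + 30 + 6 = 868.

868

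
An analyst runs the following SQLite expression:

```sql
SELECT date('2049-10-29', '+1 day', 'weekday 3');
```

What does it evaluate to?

2049-11-03

Advancing 1 more day within October lands on 2049-10-30.
`weekday 3` advances to the next Wednesday; 2049-10-30 is a Saturday, so it moves forward to 2049-11-03.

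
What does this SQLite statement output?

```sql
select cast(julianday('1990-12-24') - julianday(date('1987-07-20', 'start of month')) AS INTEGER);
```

`start of month` rewinds 1987-07-20 to 1987-07-01.
30 days remain in July 1987 after the 1st (31 − 1).
Full months from August 1987 through November 1990 contribute their day counts.
Then 24 days into December 1990.
Total: 30 + 31 + 30 + 31 + 30 + 31 + 31 + 29 + 31 + 30 + 31 + 30 + 31 + 31 + 30 + 31 + 30 + 31 + 31 + 28 + 31 + 30 + 31 + 30 + 31 + 31 + 30 + 31 + 30 + 31 + 31 + 28 + 31 + 30 + 31 + 30 + 31 + 31 + 30 + 31 + 30 + 24 = 1272.

1272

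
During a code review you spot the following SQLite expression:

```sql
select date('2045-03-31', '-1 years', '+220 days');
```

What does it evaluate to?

2044-11-06

Adding -1 year to 2045-03-31 gives 2044-03-31.
Applying '+220 days' to 2044-03-31: counting 220 days forward gives 2044-11-06.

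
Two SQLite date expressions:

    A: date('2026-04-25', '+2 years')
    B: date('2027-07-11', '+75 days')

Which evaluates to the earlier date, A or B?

B

A = 2028-04-25.
B = 2027-09-24.
B is earlier.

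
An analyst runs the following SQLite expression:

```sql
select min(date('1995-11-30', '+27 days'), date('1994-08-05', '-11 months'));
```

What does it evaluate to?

date('1995-11-30', '+27 days') → 1995-12-27.
date('1994-08-05', '-11 months') → 1993-09-05.
Earlier of the two is 1993-09-05.

1993-09-05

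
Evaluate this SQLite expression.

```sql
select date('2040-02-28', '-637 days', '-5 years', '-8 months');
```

Applying '-637 days' to 2040-02-28: counting 637 days back gives 2038-06-01.
Adding -5 years to 2038-06-01 gives 2033-06-01.
Adding -8 months to 2033-06-01 gives 2032-10-01.

2032-10-01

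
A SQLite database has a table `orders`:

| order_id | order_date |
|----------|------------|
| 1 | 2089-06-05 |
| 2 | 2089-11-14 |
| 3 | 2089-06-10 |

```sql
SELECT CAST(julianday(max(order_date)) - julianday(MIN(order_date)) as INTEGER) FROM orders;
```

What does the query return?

MIN = 2089-06-05, MAX = 2089-11-14.
25 days remain in June 2089 after the 5th (30 − 5).
July 2089: 31 days.
August 2089: 31 days.
September 2089: 30 days.
October 2089: 31 days.
Then 14 days into November 2089.
Total: 25 + 31 + 31 + 30 + 31 + 14 = 162.

162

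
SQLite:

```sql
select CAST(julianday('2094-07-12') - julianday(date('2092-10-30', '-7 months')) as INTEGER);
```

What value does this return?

834

Adding -7 months to 2092-10-30 gives 2092-03-30.
1 day remains in March 2092 after the 30th (31 − 30).
Full months from April 2092 through June 2094 contribute their day counts.
Then 12 days into July 2094.
Total: 1 + 30 + 31 + 30 + 31 + 31 + 30 + 31 + 30 + 31 + 31 + 28 + 31 + 30 + 31 + 30 + 31 + 31 + 30 + 31 + 30 + 31 + 31 + 28 + 31 + 30 + 31 + 30 + 12 = 834.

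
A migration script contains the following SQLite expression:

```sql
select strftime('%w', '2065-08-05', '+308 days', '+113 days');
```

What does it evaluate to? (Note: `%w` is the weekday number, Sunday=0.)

First apply '+308 days', '+113 days': 2065-08-05 → 2066-09-30.
2066-09-30 is a Thursday; with Sunday=0 that is 4.

4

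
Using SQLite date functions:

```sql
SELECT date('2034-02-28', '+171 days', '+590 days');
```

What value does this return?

2036-03-30

Applying '+171 days' to 2034-02-28: counting 171 days forward gives 2034-08-18.
Applying '+590 days' to 2034-08-18: counting 590 days forward gives 2036-03-30.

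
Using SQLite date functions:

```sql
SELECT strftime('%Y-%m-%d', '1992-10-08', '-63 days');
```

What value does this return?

First apply '-63 days': 1992-10-08 → 1992-08-06.
`%Y-%m-%d` extracts the ISO date: 1992-08-06.

1992-08-06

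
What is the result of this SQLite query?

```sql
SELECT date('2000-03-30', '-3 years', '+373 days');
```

Adding -3 years to 2000-03-30 gives 1997-03-30.
Applying '+373 days' to 1997-03-30: counting 373 days forward gives 1998-04-07.

1998-04-07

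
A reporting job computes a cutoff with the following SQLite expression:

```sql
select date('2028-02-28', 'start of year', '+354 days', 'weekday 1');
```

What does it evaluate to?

`start of year` rewinds 2028-02-28 to 2028-01-01.
Applying '+354 days' to 2028-01-01: counting 354 days forward gives 2028-12-20.
`weekday 1` advances to the next Monday; 2028-12-20 is a Wednesday, so it moves forward to 2028-12-25.

2028-12-25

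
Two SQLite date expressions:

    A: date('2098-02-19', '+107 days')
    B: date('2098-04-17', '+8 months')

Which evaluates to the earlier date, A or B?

A = 2098-06-06.
B = 2098-12-17.
A is earlier.

A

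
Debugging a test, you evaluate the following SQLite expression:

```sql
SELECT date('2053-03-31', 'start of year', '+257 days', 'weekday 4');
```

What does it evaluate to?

`start of year` rewinds 2053-03-31 to 2053-01-01.
Applying '+257 days' to 2053-01-01: counting 257 days forward gives 2053-09-15.
`weekday 4` advances to the next Thursday; 2053-09-15 is a Monday, so it moves forward to 2053-09-18.

2053-09-18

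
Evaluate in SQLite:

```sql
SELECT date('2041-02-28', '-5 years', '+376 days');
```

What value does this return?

2037-03-10

Adding -5 years to 2041-02-28 gives 2036-02-28.
Applying '+376 days' to 2036-02-28: counting 376 days forward gives 2037-03-10.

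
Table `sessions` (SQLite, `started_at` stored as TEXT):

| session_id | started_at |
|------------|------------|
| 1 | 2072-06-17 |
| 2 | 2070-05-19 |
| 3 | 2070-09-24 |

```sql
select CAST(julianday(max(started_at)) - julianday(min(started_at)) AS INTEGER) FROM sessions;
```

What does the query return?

MIN = 2070-05-19, MAX = 2072-06-17.
12 days remain in May 2070 after the 19th (31 − 19).
Full months from June 2070 through May 2072 contribute their day counts.
Then 17 days into June 2072.
Total: 12 + 30 + 31 + 31 + 30 + 31 + 30 + 31 + 31 + 28 + 31 + 30 + 31 + 30 + 31 + 31 + 30 + 31 + 30 + 31 + 31 + 29 + 31 + 30 + 31 + 17 = 760.

760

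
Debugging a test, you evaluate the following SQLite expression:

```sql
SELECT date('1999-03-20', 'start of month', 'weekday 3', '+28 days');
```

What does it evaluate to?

`start of month` rewinds 1999-03-20 to 1999-03-01.
`weekday 3` advances to the next Wednesday; 1999-03-01 is a Monday, so it moves forward to 1999-03-03.
Advancing 28 more days within March lands on 1999-03-31.

1999-03-31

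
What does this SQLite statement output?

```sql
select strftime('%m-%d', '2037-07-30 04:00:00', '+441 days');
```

First apply '+441 days': 2037-07-30 04:00:00 → 2038-10-14 04:00:00.
`%m-%d` extracts the month-day: 10-14.

10-14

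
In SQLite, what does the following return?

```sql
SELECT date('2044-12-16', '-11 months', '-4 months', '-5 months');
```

Adding -11 months to 2044-12-16 gives 2044-01-16.
Adding -4 months to 2044-01-16 gives 2043-09-16.
Adding -5 months to 2043-09-16 gives 2043-04-16.

2043-04-16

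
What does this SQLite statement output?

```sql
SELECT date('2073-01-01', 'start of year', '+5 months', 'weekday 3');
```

`start of year` rewinds 2073-01-01 to 2073-01-01.
Adding +5 months to 2073-01-01 gives 2073-06-01.
`weekday 3` advances to the next Wednesday; 2073-06-01 is a Thursday, so it moves forward to 2073-06-07.

2073-06-07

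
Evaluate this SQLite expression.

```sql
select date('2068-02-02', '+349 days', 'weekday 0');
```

Applying '+349 days' to 2068-02-02: counting 349 days forward gives 2069-01-16.
`weekday 0` advances to the next Sunday; 2069-01-16 is a Wednesday, so it moves forward to 2069-01-20.

2069-01-20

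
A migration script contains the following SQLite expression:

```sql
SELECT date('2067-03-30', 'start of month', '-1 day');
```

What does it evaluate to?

`start of month` rewinds 2067-03-30 to 2067-03-01.
Going back 1 day from 2067-03-01 reaches 2067-02-28 (last day of February, 28 days).

2067-02-28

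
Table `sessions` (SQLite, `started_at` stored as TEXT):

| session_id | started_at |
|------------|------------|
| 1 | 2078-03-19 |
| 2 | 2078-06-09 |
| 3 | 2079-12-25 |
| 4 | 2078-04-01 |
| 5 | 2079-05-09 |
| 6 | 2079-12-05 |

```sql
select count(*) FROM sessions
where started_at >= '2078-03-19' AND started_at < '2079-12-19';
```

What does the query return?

5

Rows in [2078-03-19, 2079-12-19): 2078-03-19, 2078-06-09, 2078-04-01, 2079-05-09, 2079-12-05 → 5 rows.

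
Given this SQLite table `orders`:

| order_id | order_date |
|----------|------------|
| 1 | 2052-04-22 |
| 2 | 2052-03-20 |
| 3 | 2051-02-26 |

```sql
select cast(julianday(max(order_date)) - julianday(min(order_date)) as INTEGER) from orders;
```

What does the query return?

421

MIN = 2051-02-26, MAX = 2052-04-22.
2 days remain in February 2051 after the 26th (28 − 26).
Full months from March 2051 through March 2052 contribute their day counts.
Then 22 days into April 2052.
Total: 2 + 31 + 30 + 31 + 30 + 31 + 31 + 30 + 31 + 30 + 31 + 31 + 29 + 31 + 22 = 421.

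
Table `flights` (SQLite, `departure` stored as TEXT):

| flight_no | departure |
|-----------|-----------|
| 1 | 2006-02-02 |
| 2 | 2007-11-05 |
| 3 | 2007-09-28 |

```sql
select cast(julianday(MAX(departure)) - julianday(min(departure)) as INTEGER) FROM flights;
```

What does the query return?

MIN = 2006-02-02, MAX = 2007-11-05.
26 days remain in February 2006 after the 2nd (28 − 2).
Full months from March 2006 through October 2007 contribute their day counts.
Then 5 days into November 2007.
Total: 26 + 31 + 30 + 31 + 30 + 31 + 31 + 30 + 31 + 30 + 31 + 31 + 28 + 31 + 30 + 31 + 30 + 31 + 31 + 30 + 31 + 5 = 641.

641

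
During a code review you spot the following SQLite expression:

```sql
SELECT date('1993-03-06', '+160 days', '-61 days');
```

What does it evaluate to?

Applying '+160 days' to 1993-03-06: counting 160 days forward gives 1993-08-13.
Applying '-61 days' to 1993-08-13: counting 61 days back gives 1993-06-13.

1993-06-13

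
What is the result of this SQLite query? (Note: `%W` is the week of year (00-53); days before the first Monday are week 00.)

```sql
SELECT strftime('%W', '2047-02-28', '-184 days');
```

First apply '-184 days': 2047-02-28 → 2046-08-28.
2046-08-28 is a Tuesday. SQLite's %W counts Mondays since the year started; the result is 35.

35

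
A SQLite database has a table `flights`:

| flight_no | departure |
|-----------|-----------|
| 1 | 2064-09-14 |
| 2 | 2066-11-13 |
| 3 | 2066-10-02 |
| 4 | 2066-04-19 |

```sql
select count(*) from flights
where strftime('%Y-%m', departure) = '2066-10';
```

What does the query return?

Rows with year-month 2066-10: 2066-10-02 → 1.

1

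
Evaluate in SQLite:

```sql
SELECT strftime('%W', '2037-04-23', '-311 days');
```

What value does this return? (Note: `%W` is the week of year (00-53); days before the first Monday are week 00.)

24

First apply '-311 days': 2037-04-23 → 2036-06-16.
2036-06-16 is a Monday. SQLite's %W counts Mondays since the year started; the result is 24.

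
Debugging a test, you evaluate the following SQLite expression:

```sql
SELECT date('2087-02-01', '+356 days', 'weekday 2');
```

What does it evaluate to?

2088-01-27

Applying '+356 days' to 2087-02-01: counting 356 days forward gives 2088-01-23.
`weekday 2` advances to the next Tuesday; 2088-01-23 is a Friday, so it moves forward to 2088-01-27.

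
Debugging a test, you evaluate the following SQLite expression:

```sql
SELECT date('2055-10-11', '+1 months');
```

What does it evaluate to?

2055-11-11

Adding +1 month to 2055-10-11 gives 2055-11-11.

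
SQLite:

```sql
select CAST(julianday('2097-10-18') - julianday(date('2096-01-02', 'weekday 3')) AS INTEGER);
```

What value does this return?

`weekday 3` advances to the next Wednesday; 2096-01-02 is a Monday, so it moves forward to 2096-01-04.
27 days remain in January 2096 after the 4th (31 − 4).
Full months from February 2096 through September 2097 contribute their day counts.
Then 18 days into October 2097.
Total: 27 + 29 + 31 + 30 + 31 + 30 + 31 + 31 + 30 + 31 + 30 + 31 + 31 + 28 + 31 + 30 + 31 + 30 + 31 + 31 + 30 + 18 = 653.

653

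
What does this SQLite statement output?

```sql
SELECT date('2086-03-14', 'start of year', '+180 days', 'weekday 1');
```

`start of year` rewinds 2086-03-14 to 2086-01-01.
Applying '+180 days' to 2086-01-01: counting 180 days forward gives 2086-06-30.
`weekday 1` advances to the next Monday; 2086-06-30 is a Sunday, so it moves forward to 2086-07-01.

2086-07-01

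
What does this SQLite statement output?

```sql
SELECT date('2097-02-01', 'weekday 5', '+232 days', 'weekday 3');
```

2097-09-25

`weekday 5` advances to the next Friday; 2097-02-01 is already a Friday, so it stays at 2097-02-01.
Applying '+232 days' to 2097-02-01: counting 232 days forward gives 2097-09-21.
`weekday 3` advances to the next Wednesday; 2097-09-21 is a Saturday, so it moves forward to 2097-09-25.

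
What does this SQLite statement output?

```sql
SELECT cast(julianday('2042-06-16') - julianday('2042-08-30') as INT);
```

-75

14 days remain in June 2042 after the 16th (30 − 16).
July 2042: 31 days.
Then 30 days into August 2042.
Total: 14 + 31 + 30 = 75.
The subtraction is earlier − later, so the result is −75 → -75.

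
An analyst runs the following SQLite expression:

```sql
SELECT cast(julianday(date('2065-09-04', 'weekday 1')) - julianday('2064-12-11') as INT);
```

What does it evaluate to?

`weekday 1` advances to the next Monday; 2065-09-04 is a Friday, so it moves forward to 2065-09-07.
20 days remain in December 2064 after the 11th (31 − 11).
Full months from January 2065 through August 2065 contribute their day counts.
Then 7 days into September 2065.
Total: 20 + 31 + 28 + 31 + 30 + 31 + 30 + 31 + 31 + 7 = 270.

270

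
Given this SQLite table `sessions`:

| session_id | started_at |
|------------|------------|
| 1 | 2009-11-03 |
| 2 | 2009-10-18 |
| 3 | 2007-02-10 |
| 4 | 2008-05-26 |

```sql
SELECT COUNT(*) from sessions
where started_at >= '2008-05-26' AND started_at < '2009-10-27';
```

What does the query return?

2

Rows in [2008-05-26, 2009-10-27): 2009-10-18, 2008-05-26 → 2 rows.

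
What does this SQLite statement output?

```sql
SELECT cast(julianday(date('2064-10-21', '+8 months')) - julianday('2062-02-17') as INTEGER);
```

1220

Adding +8 months to 2064-10-21 gives 2065-06-21.
11 days remain in February 2062 after the 17th (28 − 17).
Full months from March 2062 through May 2065 contribute their day counts.
Then 21 days into June 2065.
Total: 11 + 31 + 30 + 31 + 30 + 31 + 31 + 30 + 31 + 30 + 31 + 31 + 28 + 31 + 30 + 31 + 30 + 31 + 31 + 30 + 31 + 30 + 31 + 31 + 29 + 31 + 30 + 31 + 30 + 31 + 31 + 30 + 31 + 30 + 31 + 31 + 28 + 31 + 30 + 31 + 21 = 1220.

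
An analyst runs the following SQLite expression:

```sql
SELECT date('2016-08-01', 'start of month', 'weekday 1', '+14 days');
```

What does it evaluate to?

2016-08-15

`start of month` rewinds 2016-08-01 to 2016-08-01.
`weekday 1` advances to the next Monday; 2016-08-01 is already a Monday, so it stays at 2016-08-01.
Advancing 14 more days within August lands on 2016-08-15.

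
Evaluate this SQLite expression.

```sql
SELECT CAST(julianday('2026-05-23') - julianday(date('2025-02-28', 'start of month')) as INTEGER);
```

`start of month` rewinds 2025-02-28 to 2025-02-01.
27 days remain in February 2025 after the 1st (28 − 1).
Full months from March 2025 through April 2026 contribute their day counts.
Then 23 days into May 2026.
Total: 27 + 31 + 30 + 31 + 30 + 31 + 31 + 30 + 31 + 30 + 31 + 31 + 28 + 31 + 30 + 23 = 476.

476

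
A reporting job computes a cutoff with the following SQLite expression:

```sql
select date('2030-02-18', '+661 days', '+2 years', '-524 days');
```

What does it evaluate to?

Applying '+661 days' to 2030-02-18: counting 661 days forward gives 2031-12-11.
Adding +2 years to 2031-12-11 gives 2033-12-11.
Applying '-524 days' to 2033-12-11: counting 524 days back gives 2032-07-05.

2032-07-05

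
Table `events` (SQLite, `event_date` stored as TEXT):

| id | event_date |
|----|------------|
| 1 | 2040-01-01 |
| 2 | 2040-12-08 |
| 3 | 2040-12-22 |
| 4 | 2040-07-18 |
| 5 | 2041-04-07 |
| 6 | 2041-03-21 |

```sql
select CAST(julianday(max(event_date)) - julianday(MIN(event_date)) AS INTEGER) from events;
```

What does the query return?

MIN = 2040-01-01, MAX = 2041-04-07.
30 days remain in January 2040 after the 1st (31 − 1).
Full months from February 2040 through March 2041 contribute their day counts.
Then 7 days into April 2041.
Total: 30 + 29 + 31 + 30 + 31 + 30 + 31 + 31 + 30 + 31 + 30 + 31 + 31 + 28 + 31 + 7 = 462.

462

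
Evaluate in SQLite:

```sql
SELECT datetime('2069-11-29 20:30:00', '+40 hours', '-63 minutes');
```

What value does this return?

2069-12-01 11:27:00

+40 hours from 2069-11-29 20:30:00 is 2069-12-01 12:30:00 (crosses midnight).
63 minutes = 1h 3m; -63 minutes from 2069-12-01 12:30:00 is 2069-12-01 11:27:00.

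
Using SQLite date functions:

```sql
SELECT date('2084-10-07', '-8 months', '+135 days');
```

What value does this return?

Adding -8 months to 2084-10-07 gives 2084-02-07.
Applying '+135 days' to 2084-02-07: counting 135 days forward gives 2084-06-21.

2084-06-21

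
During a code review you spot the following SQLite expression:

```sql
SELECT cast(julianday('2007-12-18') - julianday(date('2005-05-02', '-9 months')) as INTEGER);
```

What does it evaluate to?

Adding -9 months to 2005-05-02 gives 2004-08-02.
29 days remain in August 2004 after the 2nd (31 − 2).
Full months from September 2004 through November 2007 contribute their day counts.
Then 18 days into December 2007.
Total: 29 + 30 + 31 + 30 + 31 + 31 + 28 + 31 + 30 + 31 + 30 + 31 + 31 + 30 + 31 + 30 + 31 + 31 + 28 + 31 + 30 + 31 + 30 + 31 + 31 + 30 + 31 + 30 + 31 + 31 + 28 + 31 + 30 + 31 + 30 + 31 + 31 + 30 + 31 + 30 + 18 = 1233.

1233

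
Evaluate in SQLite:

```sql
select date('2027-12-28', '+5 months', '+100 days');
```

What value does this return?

2028-09-05

Adding +5 months to 2027-12-28 gives 2028-05-28.
Applying '+100 days' to 2028-05-28: counting 100 days forward gives 2028-09-05.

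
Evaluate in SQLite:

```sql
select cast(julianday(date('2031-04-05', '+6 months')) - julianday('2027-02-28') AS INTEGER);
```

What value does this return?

1680

Adding +6 months to 2031-04-05 gives 2031-10-05.
0 days remain in February 2027 after the 28th (28 − 28).
Full months from March 2027 through September 2031 contribute their day counts.
Then 5 days into October 2031.
Total: 0 + 31 + 30 + 31 + 30 + 31 + 31 + 30 + 31 + 30 + 31 + 31 + 29 + 31 + 30 + 31 + 30 + 31 + 31 + 30 + 31 + 30 + 31 + 31 + 28 + 31 + 30 + 31 + 30 + 31 + 31 + 30 + 31 + 30 + 31 + 31 + 28 + 31 + 30 + 31 + 30 + 31 + 31 + 30 + 31 + 30 + 31 + 31 + 28 + 31 + 30 + 31 + 30 + 31 + 31 + 30 + 5 = 1680.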